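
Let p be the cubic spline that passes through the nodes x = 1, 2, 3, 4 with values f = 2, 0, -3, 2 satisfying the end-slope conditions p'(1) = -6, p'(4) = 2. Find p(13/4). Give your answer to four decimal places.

-2.0781

Let m_i = p''(x_i). Step sizes h_i = 1, 1, 1; slopes of the chords Δ_i = (y_(i+1) - y_i)/h_i = -2, -3, 5.
  1·m_0 + 4·m_1 + 1·m_2 = 6(Δ_1 - Δ_0) = -6
  1·m_1 + 4·m_2 + 1·m_3 = 6(Δ_2 - Δ_1) = 48
Clamped end conditions give two more equations: 2h_0·m_0 + h_0·m_1 = 6(Δ_0 - p'(1)) = 24 and h_2·m_2 + 2h_2·m_3 = 6(p'(4) - Δ_2) = -18.
Forward elimination and back-substitution give m_0 = 52/3, m_1 = -32/3, m_2 = 58/3, m_3 = -56/3.
On [3, 4], p(x) = -3 + 5/3·(x - 3) + 29/3·(x - 3)² - 19/3·(x - 3)³.
With (x - 3) = 1/4: p(13/4) = -133/64.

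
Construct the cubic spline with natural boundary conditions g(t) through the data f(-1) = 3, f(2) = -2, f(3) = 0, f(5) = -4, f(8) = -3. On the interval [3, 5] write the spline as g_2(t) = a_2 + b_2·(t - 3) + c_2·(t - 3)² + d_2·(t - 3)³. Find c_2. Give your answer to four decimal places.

-2.6986

With σ_i denoting the second derivative at x_i, h_i = 3, 1, 2, 3, and Δ_i = (y_(i+1) − y_i)/h_i = -5/3, 2, -2, 1/3:
  3·σ_0 + 8·σ_1 + 1·σ_2 = 6(Δ_1 - Δ_0) = 22
  1·σ_1 + 6·σ_2 + 2·σ_3 = 6(Δ_2 - Δ_1) = -24
  2·σ_2 + 10·σ_3 + 3·σ_4 = 6(Δ_3 - Δ_2) = 14
Natural end conditions: σ_0 = σ_4 = 0.
Solving the tridiagonal system: σ_0 = 0, σ_1 = 250/73, σ_2 = -394/73, σ_3 = 181/73, σ_4 = 0.
On [3, 5], with g_2(t) = a_2 + b_2·(t - 3) + c_2·(t - 3)² + d_2·(t - 3)³: c_2 = σ_2/2 = -197/73, d_2 = (σ_3 - σ_2)/(6h_2) = 575/876, b_2 = Δ_2 - h_2(2σ_2 + σ_3)/6 = 169/219.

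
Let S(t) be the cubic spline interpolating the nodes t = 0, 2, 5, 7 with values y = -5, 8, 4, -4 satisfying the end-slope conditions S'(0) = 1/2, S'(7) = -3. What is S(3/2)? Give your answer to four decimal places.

Write M_i for S''(x_i). With h_i = 2, 3, 2 and divided differences Δ_i = 13/2, -4/3, -4, the continuity of S' gives the tridiagonal system
  2·M_0 + 10·M_1 + 3·M_2 = 6(Δ_1 - Δ_0) = -47
  3·M_1 + 10·M_2 + 2·M_3 = 6(Δ_2 - Δ_1) = -16
Clamped end conditions give two more equations: 2h_0·M_0 + h_0·M_1 = 6(Δ_0 - S'(0)) = 36 and h_2·M_2 + 2h_2·M_3 = 6(S'(7) - Δ_2) = 6.
Solving the tridiagonal system: M_0 = 38/3, M_1 = -22/3, M_2 = 1/3, M_3 = 4/3.
On [0, 2], S(t) = -5 + 1/2·t + 19/3·t² - 5/3·t³.
With t = 3/2: S(3/2) = 35/8.

4.3750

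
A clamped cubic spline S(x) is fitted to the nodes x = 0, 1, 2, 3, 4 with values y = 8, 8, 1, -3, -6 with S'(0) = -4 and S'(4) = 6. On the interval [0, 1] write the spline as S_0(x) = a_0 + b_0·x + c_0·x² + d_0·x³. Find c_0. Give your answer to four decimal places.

10.6786

Write m_i for S''(x_i). With h_i = 1, 1, 1, 1 and divided differences Δ_i = 0, -7, -4, -3, the continuity of S' gives the tridiagonal system
  1·m_0 + 4·m_1 + 1·m_2 = 6(Δ_1 - Δ_0) = -42
  1·m_1 + 4·m_2 + 1·m_3 = 6(Δ_2 - Δ_1) = 18
  1·m_2 + 4·m_3 + 1·m_4 = 6(Δ_3 - Δ_2) = 6
Clamped end conditions give two more equations: 2h_0·m_0 + h_0·m_1 = 6(Δ_0 - S'(0)) = 24 and h_3·m_3 + 2h_3·m_4 = 6(S'(4) - Δ_3) = 54.
Hence m_0 = 299/14, m_1 = -131/7, m_2 = 23/2, m_3 = -65/7, m_4 = 443/14.
On [0, 1], with S_0(x) = a_0 + b_0·x + c_0·x² + d_0·x³: c_0 = m_0/2 = 299/28, d_0 = (m_1 - m_0)/(6h_0) = -187/28, b_0 = Δ_0 - h_0(2m_0 + m_1)/6 = -4.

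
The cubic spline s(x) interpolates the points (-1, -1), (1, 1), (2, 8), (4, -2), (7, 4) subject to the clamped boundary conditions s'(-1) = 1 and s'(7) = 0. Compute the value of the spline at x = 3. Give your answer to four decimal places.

4.8344

Write M_i for s''(x_i). With h_i = 2, 1, 2, 3 and divided differences Δ_i = 1, 7, -5, 2, the continuity of s' gives the tridiagonal system
  2·M_0 + 6·M_1 + 1·M_2 = 6(Δ_1 - Δ_0) = 36
  1·M_1 + 6·M_2 + 2·M_3 = 6(Δ_2 - Δ_1) = -72
  2·M_2 + 10·M_3 + 3·M_4 = 6(Δ_3 - Δ_2) = 42
Clamped end conditions give two more equations: 2h_0·M_0 + h_0·M_1 = 6(Δ_0 - s'(-1)) = 0 and h_3·M_3 + 2h_3·M_4 = 6(s'(7) - Δ_3) = -12.
Forward elimination and back-substitution give M_0 = -800/151, M_1 = 1600/151, M_2 = -2564/151, M_3 = 1456/151, M_4 = -1030/151.
On [2, 4], s(x) = 8 + 469/151·(x - 2) - 1282/151·(x - 2)² + 335/151·(x - 2)³.
With (x - 2) = 1: s(3) = 730/151.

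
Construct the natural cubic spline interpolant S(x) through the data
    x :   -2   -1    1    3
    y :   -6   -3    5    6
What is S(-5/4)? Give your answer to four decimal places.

Let σ_i = S''(x_i). Step sizes h_i = 1, 2, 2; slopes of the chords Δ_i = (y_(i+1) - y_i)/h_i = 3, 4, 1/2.
  1·σ_0 + 6·σ_1 + 2·σ_2 = 6(Δ_1 - Δ_0) = 6
  2·σ_1 + 8·σ_2 + 2·σ_3 = 6(Δ_2 - Δ_1) = -21
Natural end conditions: σ_0 = σ_3 = 0.
Solving: σ_0 = 0, σ_1 = 45/22, σ_2 = -69/22, σ_3 = 0.
On [-2, -1], S(x) = -6 + 117/44·(x + 2) + 0·(x + 2)² + 15/44·(x + 2)³.
With (x + 2) = 3/4: S(-5/4) = -10875/2816.

-3.8619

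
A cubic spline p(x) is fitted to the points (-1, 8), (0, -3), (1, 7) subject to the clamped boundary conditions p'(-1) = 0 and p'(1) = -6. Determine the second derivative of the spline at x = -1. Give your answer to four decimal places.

-67.5000

Let σ_i = p''(x_i). Step sizes h_i = 1, 1; slopes of the chords Δ_i = (y_(i+1) - y_i)/h_i = -11, 10.
  1·σ_0 + 4·σ_1 + 1·σ_2 = 6(Δ_1 - Δ_0) = 126
Clamped end conditions give two more equations: 2h_0·σ_0 + h_0·σ_1 = 6(Δ_0 - p'(-1)) = -66 and h_1·σ_1 + 2h_1·σ_2 = 6(p'(1) - Δ_1) = -96.
Forward elimination and back-substitution give σ_0 = -135/2, σ_1 = 69, σ_2 = -165/2.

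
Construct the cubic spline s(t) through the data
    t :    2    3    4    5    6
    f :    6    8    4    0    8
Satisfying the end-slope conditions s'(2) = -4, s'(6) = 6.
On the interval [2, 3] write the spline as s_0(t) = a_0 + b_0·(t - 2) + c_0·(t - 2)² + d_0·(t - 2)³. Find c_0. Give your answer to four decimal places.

12.7143

With m_i denoting the second derivative at x_i, h_i = 1, 1, 1, 1, and Δ_i = (y_(i+1) − y_i)/h_i = 2, -4, -4, 8:
  1·m_0 + 4·m_1 + 1·m_2 = 6(Δ_1 - Δ_0) = -36
  1·m_1 + 4·m_2 + 1·m_3 = 6(Δ_2 - Δ_1) = 0
  1·m_2 + 4·m_3 + 1·m_4 = 6(Δ_3 - Δ_2) = 72
Clamped end conditions give two more equations: 2h_0·m_0 + h_0·m_1 = 6(Δ_0 - s'(2)) = 36 and h_3·m_3 + 2h_3·m_4 = 6(s'(6) - Δ_3) = -12.
Solving the tridiagonal system: m_0 = 178/7, m_1 = -104/7, m_2 = -2, m_3 = 160/7, m_4 = -122/7.
On [2, 3], with s_0(t) = a_0 + b_0·(t - 2) + c_0·(t - 2)² + d_0·(t - 2)³: c_0 = m_0/2 = 89/7, d_0 = (m_1 - m_0)/(6h_0) = -47/7, b_0 = Δ_0 - h_0(2m_0 + m_1)/6 = -4.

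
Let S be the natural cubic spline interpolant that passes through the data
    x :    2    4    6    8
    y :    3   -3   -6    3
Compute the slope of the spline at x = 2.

Put m_i = S'' at the i-th knot. Here h = (2, 2, 2) and Δ = (-3, -3/2, 9/2), so the interior equations h_(i-1)·m_(i-1) + 2(h_(i-1)+h_i)·m_i + h_i·m_(i+1) = 6(Δ_i − Δ_(i-1)) read
  2·m_0 + 8·m_1 + 2·m_2 = 6(Δ_1 - Δ_0) = 9
  2·m_1 + 8·m_2 + 2·m_3 = 6(Δ_2 - Δ_1) = 36
Natural end conditions: m_0 = m_3 = 0.
Hence m_0 = 0, m_1 = 0, m_2 = 9/2, m_3 = 0.
On [2, 4], S'(x) = b_0 + 2c_0·(x - 2) + 3d_0·(x - 2)² with b_0 = Δ_0 - h_0(2m_0 + m_1)/6 = -3, c_0 = m_0/2 = 0, d_0 = (m_1 - m_0)/(6h_0) = 0. So S'(2) = -3.

-3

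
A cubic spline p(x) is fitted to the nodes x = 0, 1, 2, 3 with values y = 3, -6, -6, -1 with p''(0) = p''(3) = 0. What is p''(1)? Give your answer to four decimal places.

Put σ_i = p'' at the i-th knot. Here h = (1, 1, 1) and Δ = (-9, 0, 5), so the interior equations h_(i-1)·σ_(i-1) + 2(h_(i-1)+h_i)·σ_i + h_i·σ_(i+1) = 6(Δ_i − Δ_(i-1)) read
  1·σ_0 + 4·σ_1 + 1·σ_2 = 6(Δ_1 - Δ_0) = 54
  1·σ_1 + 4·σ_2 + 1·σ_3 = 6(Δ_2 - Δ_1) = 30
Natural end conditions: σ_0 = σ_3 = 0.
Solving the tridiagonal system: σ_0 = 0, σ_1 = 62/5, σ_2 = 22/5, σ_3 = 0.

12.4000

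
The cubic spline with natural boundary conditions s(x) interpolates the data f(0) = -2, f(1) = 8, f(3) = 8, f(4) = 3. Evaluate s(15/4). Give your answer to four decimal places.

4.3232

Let m_i = s''(x_i). Step sizes h_i = 1, 2, 1; slopes of the chords Δ_i = (y_(i+1) - y_i)/h_i = 10, 0, -5.
  1·m_0 + 6·m_1 + 2·m_2 = 6(Δ_1 - Δ_0) = -60
  2·m_1 + 6·m_2 + 1·m_3 = 6(Δ_2 - Δ_1) = -30
Natural end conditions: m_0 = m_3 = 0.
Hence m_0 = 0, m_1 = -75/8, m_2 = -15/8, m_3 = 0.
On [3, 4], s(x) = 8 - 35/8·(x - 3) - 15/16·(x - 3)² + 5/16·(x - 3)³.
With (x - 3) = 3/4: s(15/4) = 4427/1024.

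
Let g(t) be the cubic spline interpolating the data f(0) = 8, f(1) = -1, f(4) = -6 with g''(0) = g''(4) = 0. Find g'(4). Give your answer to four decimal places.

Write M_i for g''(x_i). With h_i = 1, 3 and divided differences Δ_i = -9, -5/3, the continuity of g' gives the tridiagonal system
  1·M_0 + 8·M_1 + 3·M_2 = 6(Δ_1 - Δ_0) = 44
Natural end conditions: M_0 = M_2 = 0.
Solving: M_0 = 0, M_1 = 11/2, M_2 = 0.
On [1, 4], g'(t) = b_1 + 2c_1·(t - 1) + 3d_1·(t - 1)² with b_1 = Δ_1 - h_1(2M_1 + M_2)/6 = -43/6, c_1 = M_1/2 = 11/4, d_1 = (M_2 - M_1)/(6h_1) = -11/36. So g'(4) = 13/12.

1.0833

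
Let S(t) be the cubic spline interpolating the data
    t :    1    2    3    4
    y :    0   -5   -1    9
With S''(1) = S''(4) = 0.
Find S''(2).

12

With M_i denoting the second derivative at x_i, h_i = 1, 1, 1, and Δ_i = (y_(i+1) − y_i)/h_i = -5, 4, 10:
  1·M_0 + 4·M_1 + 1·M_2 = 6(Δ_1 - Δ_0) = 54
  1·M_1 + 4·M_2 + 1·M_3 = 6(Δ_2 - Δ_1) = 36
Natural end conditions: M_0 = M_3 = 0.
Solving the tridiagonal system: M_0 = 0, M_1 = 12, M_2 = 6, M_3 = 0.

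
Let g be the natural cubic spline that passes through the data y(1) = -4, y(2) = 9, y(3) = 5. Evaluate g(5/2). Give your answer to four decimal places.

With σ_i denoting the second derivative at x_i, h_i = 1, 1, and Δ_i = (y_(i+1) − y_i)/h_i = 13, -4:
  1·σ_0 + 4·σ_1 + 1·σ_2 = 6(Δ_1 - Δ_0) = -102
Natural end conditions: σ_0 = σ_2 = 0.
Solving the tridiagonal system: σ_0 = 0, σ_1 = -51/2, σ_2 = 0.
On [2, 3], g(x) = 9 + 9/2·(x - 2) - 51/4·(x - 2)² + 17/4·(x - 2)³.
With (x - 2) = 1/2: g(5/2) = 275/32.

8.5938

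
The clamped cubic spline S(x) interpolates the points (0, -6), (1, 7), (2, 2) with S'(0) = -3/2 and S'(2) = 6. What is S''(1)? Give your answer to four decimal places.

-61.5000

Let M_i = S''(x_i). Step sizes h_i = 1, 1; slopes of the chords Δ_i = (y_(i+1) - y_i)/h_i = 13, -5.
  1·M_0 + 4·M_1 + 1·M_2 = 6(Δ_1 - Δ_0) = -108
Clamped end conditions give two more equations: 2h_0·M_0 + h_0·M_1 = 6(Δ_0 - S'(0)) = 87 and h_1·M_1 + 2h_1·M_2 = 6(S'(2) - Δ_1) = 66.
Solving the tridiagonal system: M_0 = 297/4, M_1 = -123/2, M_2 = 255/4.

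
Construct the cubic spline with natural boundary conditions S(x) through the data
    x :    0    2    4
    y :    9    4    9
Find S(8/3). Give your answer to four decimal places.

Let σ_i = S''(x_i). Step sizes h_i = 2, 2; slopes of the chords Δ_i = (y_(i+1) - y_i)/h_i = -5/2, 5/2.
  2·σ_0 + 8·σ_1 + 2·σ_2 = 6(Δ_1 - Δ_0) = 30
Natural end conditions: σ_0 = σ_2 = 0.
Forward elimination and back-substitution give σ_0 = 0, σ_1 = 15/4, σ_2 = 0.
On [2, 4], S(x) = 4 + 0·(x - 2) + 15/8·(x - 2)² - 5/16·(x - 2)³.
With (x - 2) = 2/3: S(8/3) = 128/27.

4.7407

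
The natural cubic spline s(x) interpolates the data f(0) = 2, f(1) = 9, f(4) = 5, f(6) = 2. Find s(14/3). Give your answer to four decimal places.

3.5062

Put M_i = s'' at the i-th knot. Here h = (1, 3, 2) and Δ = (7, -4/3, -3/2), so the interior equations h_(i-1)·M_(i-1) + 2(h_(i-1)+h_i)·M_i + h_i·M_(i+1) = 6(Δ_i − Δ_(i-1)) read
  1·M_0 + 8·M_1 + 3·M_2 = 6(Δ_1 - Δ_0) = -50
  3·M_1 + 10·M_2 + 2·M_3 = 6(Δ_2 - Δ_1) = -1
Natural end conditions: M_0 = M_3 = 0.
Forward elimination and back-substitution give M_0 = 0, M_1 = -7, M_2 = 2, M_3 = 0.
On [4, 6], s(x) = 5 - 17/6·(x - 4) + 1·(x - 4)² - 1/6·(x - 4)³.
With (x - 4) = 2/3: s(14/3) = 284/81.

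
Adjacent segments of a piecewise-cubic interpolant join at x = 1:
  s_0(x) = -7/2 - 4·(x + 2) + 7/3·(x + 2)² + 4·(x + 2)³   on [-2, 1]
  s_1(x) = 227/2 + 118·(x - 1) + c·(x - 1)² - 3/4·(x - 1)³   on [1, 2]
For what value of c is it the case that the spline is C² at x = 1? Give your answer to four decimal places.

s_0''(x) = 14/3 + 24·(x + 2), so s_0''(1) = 230/3. On the right, s_1''(1) = 2c, so c = 115/3.

38.3333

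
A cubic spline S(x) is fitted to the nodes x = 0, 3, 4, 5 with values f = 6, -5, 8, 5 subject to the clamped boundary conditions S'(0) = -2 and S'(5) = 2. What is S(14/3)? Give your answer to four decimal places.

Put M_i = S'' at the i-th knot. Here h = (3, 1, 1) and Δ = (-11/3, 13, -3), so the interior equations h_(i-1)·M_(i-1) + 2(h_(i-1)+h_i)·M_i + h_i·M_(i+1) = 6(Δ_i − Δ_(i-1)) read
  3·M_0 + 8·M_1 + 1·M_2 = 6(Δ_1 - Δ_0) = 100
  1·M_1 + 4·M_2 + 1·M_3 = 6(Δ_2 - Δ_1) = -96
Clamped end conditions give two more equations: 2h_0·M_0 + h_0·M_1 = 6(Δ_0 - S'(0)) = -10 and h_2·M_2 + 2h_2·M_3 = 6(S'(5) - Δ_2) = 30.
Hence M_0 = -38/3, M_1 = 22, M_2 = -38, M_3 = 34.
On [4, 5], S(x) = 8 + 4·(x - 4) - 19·(x - 4)² + 12·(x - 4)³.
With (x - 4) = 2/3: S(14/3) = 52/9.

5.7778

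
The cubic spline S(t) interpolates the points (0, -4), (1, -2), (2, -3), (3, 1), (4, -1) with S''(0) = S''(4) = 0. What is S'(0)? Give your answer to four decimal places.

3.2679

Let σ_i = S''(x_i). Step sizes h_i = 1, 1, 1, 1; slopes of the chords Δ_i = (y_(i+1) - y_i)/h_i = 2, -1, 4, -2.
  1·σ_0 + 4·σ_1 + 1·σ_2 = 6(Δ_1 - Δ_0) = -18
  1·σ_1 + 4·σ_2 + 1·σ_3 = 6(Δ_2 - Δ_1) = 30
  1·σ_2 + 4·σ_3 + 1·σ_4 = 6(Δ_3 - Δ_2) = -36
Natural end conditions: σ_0 = σ_4 = 0.
Forward elimination and back-substitution give σ_0 = 0, σ_1 = -213/28, σ_2 = 87/7, σ_3 = -339/28, σ_4 = 0.
On [0, 1], S'(t) = b_0 + 2c_0·t + 3d_0·t² with b_0 = Δ_0 - h_0(2σ_0 + σ_1)/6 = 183/56, c_0 = σ_0/2 = 0, d_0 = (σ_1 - σ_0)/(6h_0) = -71/56. So S'(0) = 183/56.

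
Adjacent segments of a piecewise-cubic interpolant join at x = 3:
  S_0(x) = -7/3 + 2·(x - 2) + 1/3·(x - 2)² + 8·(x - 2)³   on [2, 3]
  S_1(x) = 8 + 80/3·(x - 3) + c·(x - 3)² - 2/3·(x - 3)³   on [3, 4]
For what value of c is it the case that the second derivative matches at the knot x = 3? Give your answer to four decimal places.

S_0''(x) = 2/3 + 48·(x - 2), so S_0''(3) = 146/3. On the right, S_1''(3) = 2c, so c = 73/3.

24.3333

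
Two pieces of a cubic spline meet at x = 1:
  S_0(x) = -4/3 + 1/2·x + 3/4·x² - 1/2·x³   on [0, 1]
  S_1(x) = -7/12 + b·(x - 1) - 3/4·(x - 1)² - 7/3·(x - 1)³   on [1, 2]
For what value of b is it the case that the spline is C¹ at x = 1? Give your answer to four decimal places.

S_0'(x) = 1/2 + 3/2·x - 3/2·x², so S_0'(1) = 1/2. On the right, S_1'(1) = b, so b = 1/2.

0.5000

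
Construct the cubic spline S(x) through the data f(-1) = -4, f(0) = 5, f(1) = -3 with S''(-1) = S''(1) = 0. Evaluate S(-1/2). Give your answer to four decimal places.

2.0938

Write M_i for S''(x_i). With h_i = 1, 1 and divided differences Δ_i = 9, -8, the continuity of S' gives the tridiagonal system
  1·M_0 + 4·M_1 + 1·M_2 = 6(Δ_1 - Δ_0) = -102
Natural end conditions: M_0 = M_2 = 0.
Hence M_0 = 0, M_1 = -51/2, M_2 = 0.
On [-1, 0], S(x) = -4 + 53/4·(x + 1) + 0·(x + 1)² - 17/4·(x + 1)³.
With (x + 1) = 1/2: S(-1/2) = 67/32.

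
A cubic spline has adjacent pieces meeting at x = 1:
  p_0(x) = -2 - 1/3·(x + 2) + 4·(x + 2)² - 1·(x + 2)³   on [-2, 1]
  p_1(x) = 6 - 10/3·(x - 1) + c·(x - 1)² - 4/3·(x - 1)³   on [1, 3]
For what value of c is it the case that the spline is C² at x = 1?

p_0''(x) = 8 - 6·(x + 2), so p_0''(1) = -10. On the right, p_1''(1) = 2c, so c = -5.

-5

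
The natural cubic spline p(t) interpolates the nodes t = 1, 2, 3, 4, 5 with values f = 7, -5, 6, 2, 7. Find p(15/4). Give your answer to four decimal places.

3.2628

Put m_i = p'' at the i-th knot. Here h = (1, 1, 1, 1) and Δ = (-12, 11, -4, 5), so the interior equations h_(i-1)·m_(i-1) + 2(h_(i-1)+h_i)·m_i + h_i·m_(i+1) = 6(Δ_i − Δ_(i-1)) read
  1·m_0 + 4·m_1 + 1·m_2 = 6(Δ_1 - Δ_0) = 138
  1·m_1 + 4·m_2 + 1·m_3 = 6(Δ_2 - Δ_1) = -90
  1·m_2 + 4·m_3 + 1·m_4 = 6(Δ_3 - Δ_2) = 54
Natural end conditions: m_0 = m_4 = 0.
Solving: m_0 = 0, m_1 = 621/14, m_2 = -276/7, m_3 = 327/14, m_4 = 0.
On [3, 4], p(t) = 6 + 21/4·(t - 3) - 138/7·(t - 3)² + 293/28·(t - 3)³.
With (t - 3) = 3/4: p(15/4) = 5847/1792.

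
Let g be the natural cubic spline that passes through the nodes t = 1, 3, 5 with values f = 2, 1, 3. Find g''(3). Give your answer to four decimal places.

1.1250

Put σ_i = g'' at the i-th knot. Here h = (2, 2) and Δ = (-1/2, 1), so the interior equations h_(i-1)·σ_(i-1) + 2(h_(i-1)+h_i)·σ_i + h_i·σ_(i+1) = 6(Δ_i − Δ_(i-1)) read
  2·σ_0 + 8·σ_1 + 2·σ_2 = 6(Δ_1 - Δ_0) = 9
Natural end conditions: σ_0 = σ_2 = 0.
Solving: σ_0 = 0, σ_1 = 9/8, σ_2 = 0.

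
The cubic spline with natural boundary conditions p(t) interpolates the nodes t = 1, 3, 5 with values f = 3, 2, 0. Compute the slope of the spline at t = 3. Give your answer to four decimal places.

-0.7500

Put σ_i = p'' at the i-th knot. Here h = (2, 2) and Δ = (-1/2, -1), so the interior equations h_(i-1)·σ_(i-1) + 2(h_(i-1)+h_i)·σ_i + h_i·σ_(i+1) = 6(Δ_i − Δ_(i-1)) read
  2·σ_0 + 8·σ_1 + 2·σ_2 = 6(Δ_1 - Δ_0) = -3
Natural end conditions: σ_0 = σ_2 = 0.
Forward elimination and back-substitution give σ_0 = 0, σ_1 = -3/8, σ_2 = 0.
On [3, 5], p'(t) = b_1 + 2c_1·(t - 3) + 3d_1·(t - 3)² with b_1 = Δ_1 - h_1(2σ_1 + σ_2)/6 = -3/4, c_1 = σ_1/2 = -3/16, d_1 = (σ_2 - σ_1)/(6h_1) = 1/32. So p'(3) = -3/4.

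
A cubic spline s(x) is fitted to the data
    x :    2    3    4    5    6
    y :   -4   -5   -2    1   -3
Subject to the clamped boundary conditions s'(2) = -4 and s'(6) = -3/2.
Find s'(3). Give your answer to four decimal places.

Let m_i = s''(x_i). Step sizes h_i = 1, 1, 1, 1; slopes of the chords Δ_i = (y_(i+1) - y_i)/h_i = -1, 3, 3, -4.
  1·m_0 + 4·m_1 + 1·m_2 = 6(Δ_1 - Δ_0) = 24
  1·m_1 + 4·m_2 + 1·m_3 = 6(Δ_2 - Δ_1) = 0
  1·m_2 + 4·m_3 + 1·m_4 = 6(Δ_3 - Δ_2) = -42
Clamped end conditions give two more equations: 2h_0·m_0 + h_0·m_1 = 6(Δ_0 - s'(2)) = 18 and h_3·m_3 + 2h_3·m_4 = 6(s'(6) - Δ_3) = 15.
Solving: m_0 = 407/56, m_1 = 97/28, m_2 = 23/8, m_3 = -419/28, m_4 = 839/56.
On [3, 4], s'(x) = b_1 + 2c_1·(x - 3) + 3d_1·(x - 3)² with b_1 = Δ_1 - h_1(2m_1 + m_2)/6 = 153/112, c_1 = m_1/2 = 97/56, d_1 = (m_2 - m_1)/(6h_1) = -11/112. So s'(3) = 153/112.

1.3661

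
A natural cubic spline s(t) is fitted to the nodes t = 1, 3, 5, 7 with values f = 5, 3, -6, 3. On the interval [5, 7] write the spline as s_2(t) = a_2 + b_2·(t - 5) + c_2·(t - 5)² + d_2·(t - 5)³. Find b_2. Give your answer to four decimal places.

-0.7667

Put σ_i = s'' at the i-th knot. Here h = (2, 2, 2) and Δ = (-1, -9/2, 9/2), so the interior equations h_(i-1)·σ_(i-1) + 2(h_(i-1)+h_i)·σ_i + h_i·σ_(i+1) = 6(Δ_i − Δ_(i-1)) read
  2·σ_0 + 8·σ_1 + 2·σ_2 = 6(Δ_1 - Δ_0) = -21
  2·σ_1 + 8·σ_2 + 2·σ_3 = 6(Δ_2 - Δ_1) = 54
Natural end conditions: σ_0 = σ_3 = 0.
Solving: σ_0 = 0, σ_1 = -23/5, σ_2 = 79/10, σ_3 = 0.
On [5, 7], with s_2(t) = a_2 + b_2·(t - 5) + c_2·(t - 5)² + d_2·(t - 5)³: c_2 = σ_2/2 = 79/20, d_2 = (σ_3 - σ_2)/(6h_2) = -79/120, b_2 = Δ_2 - h_2(2σ_2 + σ_3)/6 = -23/30.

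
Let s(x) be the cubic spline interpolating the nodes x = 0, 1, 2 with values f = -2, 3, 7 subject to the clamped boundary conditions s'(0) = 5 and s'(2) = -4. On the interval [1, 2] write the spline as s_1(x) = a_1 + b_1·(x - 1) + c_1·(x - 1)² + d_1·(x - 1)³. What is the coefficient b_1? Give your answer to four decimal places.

6.5000

Write M_i for s''(x_i). With h_i = 1, 1 and divided differences Δ_i = 5, 4, the continuity of s' gives the tridiagonal system
  1·M_0 + 4·M_1 + 1·M_2 = 6(Δ_1 - Δ_0) = -6
Clamped end conditions give two more equations: 2h_0·M_0 + h_0·M_1 = 6(Δ_0 - s'(0)) = 0 and h_1·M_1 + 2h_1·M_2 = 6(s'(2) - Δ_1) = -48.
Solving: M_0 = -3, M_1 = 6, M_2 = -27.
On [1, 2], with s_1(x) = a_1 + b_1·(x - 1) + c_1·(x - 1)² + d_1·(x - 1)³: c_1 = M_1/2 = 3, d_1 = (M_2 - M_1)/(6h_1) = -11/2, b_1 = Δ_1 - h_1(2M_1 + M_2)/6 = 13/2.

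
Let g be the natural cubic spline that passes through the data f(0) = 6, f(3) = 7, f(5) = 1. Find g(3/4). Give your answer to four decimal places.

Let σ_i = g''(x_i). Step sizes h_i = 3, 2; slopes of the chords Δ_i = (y_(i+1) - y_i)/h_i = 1/3, -3.
  3·σ_0 + 10·σ_1 + 2·σ_2 = 6(Δ_1 - Δ_0) = -20
Natural end conditions: σ_0 = σ_2 = 0.
Solving the tridiagonal system: σ_0 = 0, σ_1 = -2, σ_2 = 0.
On [0, 3], g(t) = 6 + 4/3·t + 0·t² - 1/9·t³.
With t = 3/4: g(3/4) = 445/64.

6.9531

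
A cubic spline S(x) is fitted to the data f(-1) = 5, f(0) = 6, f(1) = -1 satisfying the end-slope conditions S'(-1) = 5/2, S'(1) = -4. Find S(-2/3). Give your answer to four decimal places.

5.9352

Write M_i for S''(x_i). With h_i = 1, 1 and divided differences Δ_i = 1, -7, the continuity of S' gives the tridiagonal system
  1·M_0 + 4·M_1 + 1·M_2 = 6(Δ_1 - Δ_0) = -48
Clamped end conditions give two more equations: 2h_0·M_0 + h_0·M_1 = 6(Δ_0 - S'(-1)) = -9 and h_1·M_1 + 2h_1·M_2 = 6(S'(1) - Δ_1) = 18.
Solving: M_0 = 17/4, M_1 = -35/2, M_2 = 71/4.
On [-1, 0], S(x) = 5 + 5/2·(x + 1) + 17/8·(x + 1)² - 29/8·(x + 1)³.
With (x + 1) = 1/3: S(-2/3) = 641/108.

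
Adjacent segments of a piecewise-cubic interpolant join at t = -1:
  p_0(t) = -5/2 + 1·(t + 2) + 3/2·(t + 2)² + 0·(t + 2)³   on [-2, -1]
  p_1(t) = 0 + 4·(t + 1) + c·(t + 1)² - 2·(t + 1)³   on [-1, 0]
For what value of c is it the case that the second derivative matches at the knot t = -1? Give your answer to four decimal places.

1.5000

p_0''(t) = 3 + 0·(t + 2), so p_0''(-1) = 3. On the right, p_1''(-1) = 2c, so c = 3/2.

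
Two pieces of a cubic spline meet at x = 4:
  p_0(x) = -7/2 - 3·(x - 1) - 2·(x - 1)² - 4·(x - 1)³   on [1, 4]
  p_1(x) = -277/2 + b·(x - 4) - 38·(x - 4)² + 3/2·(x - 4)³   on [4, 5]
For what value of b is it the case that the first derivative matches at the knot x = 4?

p_0'(x) = -3 - 4·(x - 1) - 12·(x - 1)², so p_0'(4) = -123. On the right, p_1'(4) = b, so b = -123.

-123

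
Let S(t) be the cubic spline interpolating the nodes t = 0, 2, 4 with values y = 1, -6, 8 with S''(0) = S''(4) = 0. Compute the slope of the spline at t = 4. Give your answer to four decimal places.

Put M_i = S'' at the i-th knot. Here h = (2, 2) and Δ = (-7/2, 7), so the interior equations h_(i-1)·M_(i-1) + 2(h_(i-1)+h_i)·M_i + h_i·M_(i+1) = 6(Δ_i − Δ_(i-1)) read
  2·M_0 + 8·M_1 + 2·M_2 = 6(Δ_1 - Δ_0) = 63
Natural end conditions: M_0 = M_2 = 0.
Solving the tridiagonal system: M_0 = 0, M_1 = 63/8, M_2 = 0.
On [2, 4], S'(t) = b_1 + 2c_1·(t - 2) + 3d_1·(t - 2)² with b_1 = Δ_1 - h_1(2M_1 + M_2)/6 = 7/4, c_1 = M_1/2 = 63/16, d_1 = (M_2 - M_1)/(6h_1) = -21/32. So S'(4) = 77/8.

9.6250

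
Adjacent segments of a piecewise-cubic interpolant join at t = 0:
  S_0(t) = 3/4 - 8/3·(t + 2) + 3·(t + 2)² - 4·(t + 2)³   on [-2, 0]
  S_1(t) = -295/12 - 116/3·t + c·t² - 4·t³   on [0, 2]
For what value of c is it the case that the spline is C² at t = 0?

S_0''(t) = 6 - 24·(t + 2), so S_0''(0) = -42. On the right, S_1''(0) = 2c, so c = -21.

-21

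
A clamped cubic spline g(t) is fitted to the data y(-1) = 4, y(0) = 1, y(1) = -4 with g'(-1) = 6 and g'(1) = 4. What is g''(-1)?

-25

Let m_i = g''(x_i). Step sizes h_i = 1, 1; slopes of the chords Δ_i = (y_(i+1) - y_i)/h_i = -3, -5.
  1·m_0 + 4·m_1 + 1·m_2 = 6(Δ_1 - Δ_0) = -12
Clamped end conditions give two more equations: 2h_0·m_0 + h_0·m_1 = 6(Δ_0 - g'(-1)) = -54 and h_1·m_1 + 2h_1·m_2 = 6(g'(1) - Δ_1) = 54.
Solving: m_0 = -25, m_1 = -4, m_2 = 29.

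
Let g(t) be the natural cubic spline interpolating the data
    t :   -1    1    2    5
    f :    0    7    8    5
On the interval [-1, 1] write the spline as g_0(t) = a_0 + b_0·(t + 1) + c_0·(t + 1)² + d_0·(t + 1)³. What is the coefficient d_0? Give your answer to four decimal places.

-0.1915

With σ_i denoting the second derivative at x_i, h_i = 2, 1, 3, and Δ_i = (y_(i+1) − y_i)/h_i = 7/2, 1, -1:
  2·σ_0 + 6·σ_1 + 1·σ_2 = 6(Δ_1 - Δ_0) = -15
  1·σ_1 + 8·σ_2 + 3·σ_3 = 6(Δ_2 - Δ_1) = -12
Natural end conditions: σ_0 = σ_3 = 0.
Forward elimination and back-substitution give σ_0 = 0, σ_1 = -108/47, σ_2 = -57/47, σ_3 = 0.
On [-1, 1], with g_0(t) = a_0 + b_0·(t + 1) + c_0·(t + 1)² + d_0·(t + 1)³: c_0 = σ_0/2 = 0, d_0 = (σ_1 - σ_0)/(6h_0) = -9/47, b_0 = Δ_0 - h_0(2σ_0 + σ_1)/6 = 401/94.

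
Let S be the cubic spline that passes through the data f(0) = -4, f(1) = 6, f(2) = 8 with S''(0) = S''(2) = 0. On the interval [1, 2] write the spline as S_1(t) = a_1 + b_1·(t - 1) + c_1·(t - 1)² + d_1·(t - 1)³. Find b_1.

Put σ_i = S'' at the i-th knot. Here h = (1, 1) and Δ = (10, 2), so the interior equations h_(i-1)·σ_(i-1) + 2(h_(i-1)+h_i)·σ_i + h_i·σ_(i+1) = 6(Δ_i − Δ_(i-1)) read
  1·σ_0 + 4·σ_1 + 1·σ_2 = 6(Δ_1 - Δ_0) = -48
Natural end conditions: σ_0 = σ_2 = 0.
Hence σ_0 = 0, σ_1 = -12, σ_2 = 0.
On [1, 2], with S_1(t) = a_1 + b_1·(t - 1) + c_1·(t - 1)² + d_1·(t - 1)³: c_1 = σ_1/2 = -6, d_1 = (σ_2 - σ_1)/(6h_1) = 2, b_1 = Δ_1 - h_1(2σ_1 + σ_2)/6 = 6.

6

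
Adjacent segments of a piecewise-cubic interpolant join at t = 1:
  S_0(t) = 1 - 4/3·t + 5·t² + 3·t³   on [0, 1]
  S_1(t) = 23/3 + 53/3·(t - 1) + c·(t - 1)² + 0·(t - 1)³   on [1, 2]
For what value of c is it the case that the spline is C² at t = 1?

14

S_0''(t) = 10 + 18·t, so S_0''(1) = 28. On the right, S_1''(1) = 2c, so c = 14.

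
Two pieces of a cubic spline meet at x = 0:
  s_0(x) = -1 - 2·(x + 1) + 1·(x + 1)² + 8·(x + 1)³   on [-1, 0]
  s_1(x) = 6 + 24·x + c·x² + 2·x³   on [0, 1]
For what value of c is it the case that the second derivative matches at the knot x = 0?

25

s_0''(x) = 2 + 48·(x + 1), so s_0''(0) = 50. On the right, s_1''(0) = 2c, so c = 25.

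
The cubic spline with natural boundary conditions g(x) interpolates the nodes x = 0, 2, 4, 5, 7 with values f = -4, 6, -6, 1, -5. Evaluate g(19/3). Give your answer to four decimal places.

-0.3796

Let M_i = g''(x_i). Step sizes h_i = 2, 2, 1, 2; slopes of the chords Δ_i = (y_(i+1) - y_i)/h_i = 5, -6, 7, -3.
  2·M_0 + 8·M_1 + 2·M_2 = 6(Δ_1 - Δ_0) = -66
  2·M_1 + 6·M_2 + 1·M_3 = 6(Δ_2 - Δ_1) = 78
  1·M_2 + 6·M_3 + 2·M_4 = 6(Δ_3 - Δ_2) = -60
Natural end conditions: M_0 = M_4 = 0.
Solving: M_0 = 0, M_1 = -1683/128, M_2 = 627/32, M_3 = -849/64, M_4 = 0.
On [5, 7], g(x) = 1 + 187/32·(x - 5) - 849/128·(x - 5)² + 283/256·(x - 5)³.
With (x - 5) = 4/3: g(19/3) = -41/108.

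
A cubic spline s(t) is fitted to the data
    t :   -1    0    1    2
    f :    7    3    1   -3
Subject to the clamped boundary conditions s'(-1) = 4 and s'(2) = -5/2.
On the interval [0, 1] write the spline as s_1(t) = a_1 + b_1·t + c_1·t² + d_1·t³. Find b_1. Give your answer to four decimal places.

Let M_i = s''(x_i). Step sizes h_i = 1, 1, 1; slopes of the chords Δ_i = (y_(i+1) - y_i)/h_i = -4, -2, -4.
  1·M_0 + 4·M_1 + 1·M_2 = 6(Δ_1 - Δ_0) = 12
  1·M_1 + 4·M_2 + 1·M_3 = 6(Δ_2 - Δ_1) = -12
Clamped end conditions give two more equations: 2h_0·M_0 + h_0·M_1 = 6(Δ_0 - s'(-1)) = -48 and h_2·M_2 + 2h_2·M_3 = 6(s'(2) - Δ_2) = 9.
Solving: M_0 = -91/3, M_1 = 38/3, M_2 = -25/3, M_3 = 26/3.
On [0, 1], with s_1(t) = a_1 + b_1·t + c_1·t² + d_1·t³: c_1 = M_1/2 = 19/3, d_1 = (M_2 - M_1)/(6h_1) = -7/2, b_1 = Δ_1 - h_1(2M_1 + M_2)/6 = -29/6.

-4.8333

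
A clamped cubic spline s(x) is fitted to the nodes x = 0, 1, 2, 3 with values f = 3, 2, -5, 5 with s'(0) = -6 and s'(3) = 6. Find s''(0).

With M_i denoting the second derivative at x_i, h_i = 1, 1, 1, and Δ_i = (y_(i+1) − y_i)/h_i = -1, -7, 10:
  1·M_0 + 4·M_1 + 1·M_2 = 6(Δ_1 - Δ_0) = -36
  1·M_1 + 4·M_2 + 1·M_3 = 6(Δ_2 - Δ_1) = 102
Clamped end conditions give two more equations: 2h_0·M_0 + h_0·M_1 = 6(Δ_0 - s'(0)) = 30 and h_2·M_2 + 2h_2·M_3 = 6(s'(3) - Δ_2) = -24.
Forward elimination and back-substitution give M_0 = 28, M_1 = -26, M_2 = 40, M_3 = -32.

28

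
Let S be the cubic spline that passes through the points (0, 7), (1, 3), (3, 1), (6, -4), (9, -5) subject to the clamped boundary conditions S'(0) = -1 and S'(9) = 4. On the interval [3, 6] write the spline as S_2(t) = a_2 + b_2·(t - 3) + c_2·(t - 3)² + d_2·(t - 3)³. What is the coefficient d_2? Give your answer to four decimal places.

Put M_i = S'' at the i-th knot. Here h = (1, 2, 3, 3) and Δ = (-4, -1, -5/3, -1/3), so the interior equations h_(i-1)·M_(i-1) + 2(h_(i-1)+h_i)·M_i + h_i·M_(i+1) = 6(Δ_i − Δ_(i-1)) read
  1·M_0 + 6·M_1 + 2·M_2 = 6(Δ_1 - Δ_0) = 18
  2·M_1 + 10·M_2 + 3·M_3 = 6(Δ_2 - Δ_1) = -4
  3·M_2 + 12·M_3 + 3·M_4 = 6(Δ_3 - Δ_2) = 8
Clamped end conditions give two more equations: 2h_0·M_0 + h_0·M_1 = 6(Δ_0 - S'(0)) = -18 and h_3·M_3 + 2h_3·M_4 = 6(S'(9) - Δ_3) = 26.
Forward elimination and back-substitution give M_0 = -211/18, M_1 = 49/9, M_2 = -53/36, M_3 = -1/18, M_4 = 157/36.
On [3, 6], with S_2(t) = a_2 + b_2·(t - 3) + c_2·(t - 3)² + d_2·(t - 3)³: c_2 = M_2/2 = -53/72, d_2 = (M_3 - M_2)/(6h_2) = 17/216, b_2 = Δ_2 - h_2(2M_2 + M_3)/6 = -1/6.

0.0787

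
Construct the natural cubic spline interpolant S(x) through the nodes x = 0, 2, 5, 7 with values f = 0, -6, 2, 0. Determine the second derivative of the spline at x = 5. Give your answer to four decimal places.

With M_i denoting the second derivative at x_i, h_i = 2, 3, 2, and Δ_i = (y_(i+1) − y_i)/h_i = -3, 8/3, -1:
  2·M_0 + 10·M_1 + 3·M_2 = 6(Δ_1 - Δ_0) = 34
  3·M_1 + 10·M_2 + 2·M_3 = 6(Δ_2 - Δ_1) = -22
Natural end conditions: M_0 = M_3 = 0.
Solving the tridiagonal system: M_0 = 0, M_1 = 58/13, M_2 = -46/13, M_3 = 0.

-3.5385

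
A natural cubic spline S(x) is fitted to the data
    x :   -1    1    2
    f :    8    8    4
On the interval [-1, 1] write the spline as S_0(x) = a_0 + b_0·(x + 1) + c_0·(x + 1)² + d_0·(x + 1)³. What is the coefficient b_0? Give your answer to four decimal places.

Put m_i = S'' at the i-th knot. Here h = (2, 1) and Δ = (0, -4), so the interior equations h_(i-1)·m_(i-1) + 2(h_(i-1)+h_i)·m_i + h_i·m_(i+1) = 6(Δ_i − Δ_(i-1)) read
  2·m_0 + 6·m_1 + 1·m_2 = 6(Δ_1 - Δ_0) = -24
Natural end conditions: m_0 = m_2 = 0.
Solving: m_0 = 0, m_1 = -4, m_2 = 0.
On [-1, 1], with S_0(x) = a_0 + b_0·(x + 1) + c_0·(x + 1)² + d_0·(x + 1)³: c_0 = m_0/2 = 0, d_0 = (m_1 - m_0)/(6h_0) = -1/3, b_0 = Δ_0 - h_0(2m_0 + m_1)/6 = 4/3.

1.3333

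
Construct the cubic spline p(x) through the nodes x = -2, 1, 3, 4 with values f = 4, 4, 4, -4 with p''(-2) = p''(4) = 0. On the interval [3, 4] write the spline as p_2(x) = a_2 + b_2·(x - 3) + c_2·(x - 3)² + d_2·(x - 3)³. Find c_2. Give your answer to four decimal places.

Let M_i = p''(x_i). Step sizes h_i = 3, 2, 1; slopes of the chords Δ_i = (y_(i+1) - y_i)/h_i = 0, 0, -8.
  3·M_0 + 10·M_1 + 2·M_2 = 6(Δ_1 - Δ_0) = 0
  2·M_1 + 6·M_2 + 1·M_3 = 6(Δ_2 - Δ_1) = -48
Natural end conditions: M_0 = M_3 = 0.
Solving the tridiagonal system: M_0 = 0, M_1 = 12/7, M_2 = -60/7, M_3 = 0.
On [3, 4], with p_2(x) = a_2 + b_2·(x - 3) + c_2·(x - 3)² + d_2·(x - 3)³: c_2 = M_2/2 = -30/7, d_2 = (M_3 - M_2)/(6h_2) = 10/7, b_2 = Δ_2 - h_2(2M_2 + M_3)/6 = -36/7.

-4.2857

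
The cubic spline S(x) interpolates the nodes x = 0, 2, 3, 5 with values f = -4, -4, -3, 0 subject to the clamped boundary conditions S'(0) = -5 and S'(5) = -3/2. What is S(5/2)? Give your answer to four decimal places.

-3.5313

Let M_i = S''(x_i). Step sizes h_i = 2, 1, 2; slopes of the chords Δ_i = (y_(i+1) - y_i)/h_i = 0, 1, 3/2.
  2·M_0 + 6·M_1 + 1·M_2 = 6(Δ_1 - Δ_0) = 6
  1·M_1 + 6·M_2 + 2·M_3 = 6(Δ_2 - Δ_1) = 3
Clamped end conditions give two more equations: 2h_0·M_0 + h_0·M_1 = 6(Δ_0 - S'(0)) = 30 and h_2·M_2 + 2h_2·M_3 = 6(S'(5) - Δ_2) = -18.
Hence M_0 = 139/16, M_1 = -19/8, M_2 = 23/8, M_3 = -95/16.
On [2, 3], S(x) = -4 + 21/16·(x - 2) - 19/16·(x - 2)² + 7/8·(x - 2)³.
With (x - 2) = 1/2: S(5/2) = -113/32.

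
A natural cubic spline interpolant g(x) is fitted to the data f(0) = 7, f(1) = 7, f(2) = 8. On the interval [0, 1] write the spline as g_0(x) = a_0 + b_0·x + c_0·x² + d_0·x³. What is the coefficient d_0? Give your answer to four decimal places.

0.2500

With M_i denoting the second derivative at x_i, h_i = 1, 1, and Δ_i = (y_(i+1) − y_i)/h_i = 0, 1:
  1·M_0 + 4·M_1 + 1·M_2 = 6(Δ_1 - Δ_0) = 6
Natural end conditions: M_0 = M_2 = 0.
Forward elimination and back-substitution give M_0 = 0, M_1 = 3/2, M_2 = 0.
On [0, 1], with g_0(x) = a_0 + b_0·x + c_0·x² + d_0·x³: c_0 = M_0/2 = 0, d_0 = (M_1 - M_0)/(6h_0) = 1/4, b_0 = Δ_0 - h_0(2M_0 + M_1)/6 = -1/4.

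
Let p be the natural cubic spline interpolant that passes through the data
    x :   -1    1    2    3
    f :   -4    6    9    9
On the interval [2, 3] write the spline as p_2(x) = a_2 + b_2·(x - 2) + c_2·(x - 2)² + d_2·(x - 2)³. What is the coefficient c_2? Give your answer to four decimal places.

-2.0870

Let m_i = p''(x_i). Step sizes h_i = 2, 1, 1; slopes of the chords Δ_i = (y_(i+1) - y_i)/h_i = 5, 3, 0.
  2·m_0 + 6·m_1 + 1·m_2 = 6(Δ_1 - Δ_0) = -12
  1·m_1 + 4·m_2 + 1·m_3 = 6(Δ_2 - Δ_1) = -18
Natural end conditions: m_0 = m_3 = 0.
Solving: m_0 = 0, m_1 = -30/23, m_2 = -96/23, m_3 = 0.
On [2, 3], with p_2(x) = a_2 + b_2·(x - 2) + c_2·(x - 2)² + d_2·(x - 2)³: c_2 = m_2/2 = -48/23, d_2 = (m_3 - m_2)/(6h_2) = 16/23, b_2 = Δ_2 - h_2(2m_2 + m_3)/6 = 32/23.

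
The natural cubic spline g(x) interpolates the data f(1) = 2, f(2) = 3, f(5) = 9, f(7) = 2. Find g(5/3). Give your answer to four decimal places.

Write σ_i for g''(x_i). With h_i = 1, 3, 2 and divided differences Δ_i = 1, 2, -7/2, the continuity of g' gives the tridiagonal system
  1·σ_0 + 8·σ_1 + 3·σ_2 = 6(Δ_1 - Δ_0) = 6
  3·σ_1 + 10·σ_2 + 2·σ_3 = 6(Δ_2 - Δ_1) = -33
Natural end conditions: σ_0 = σ_3 = 0.
Hence σ_0 = 0, σ_1 = 159/71, σ_2 = -282/71, σ_3 = 0.
On [1, 2], g(x) = 2 + 89/142·(x - 1) + 0·(x - 1)² + 53/142·(x - 1)³.
With (x - 1) = 2/3: g(5/3) = 4847/1917.

2.5284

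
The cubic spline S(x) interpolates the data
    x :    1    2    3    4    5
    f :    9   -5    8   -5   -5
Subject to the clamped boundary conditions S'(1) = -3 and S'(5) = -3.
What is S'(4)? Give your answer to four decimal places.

Write m_i for S''(x_i). With h_i = 1, 1, 1, 1 and divided differences Δ_i = -14, 13, -13, 0, the continuity of S' gives the tridiagonal system
  1·m_0 + 4·m_1 + 1·m_2 = 6(Δ_1 - Δ_0) = 162
  1·m_1 + 4·m_2 + 1·m_3 = 6(Δ_2 - Δ_1) = -156
  1·m_2 + 4·m_3 + 1·m_4 = 6(Δ_3 - Δ_2) = 78
Clamped end conditions give two more equations: 2h_0·m_0 + h_0·m_1 = 6(Δ_0 - S'(1)) = -66 and h_3·m_3 + 2h_3·m_4 = 6(S'(5) - Δ_3) = -18.
Forward elimination and back-substitution give m_0 = -495/7, m_1 = 528/7, m_2 = -69, m_3 = 312/7, m_4 = -219/7.
On [4, 5], S'(x) = b_3 + 2c_3·(x - 4) + 3d_3·(x - 4)² with b_3 = Δ_3 - h_3(2m_3 + m_4)/6 = -135/14, c_3 = m_3/2 = 156/7, d_3 = (m_4 - m_3)/(6h_3) = -177/14. So S'(4) = -135/14.

-9.6429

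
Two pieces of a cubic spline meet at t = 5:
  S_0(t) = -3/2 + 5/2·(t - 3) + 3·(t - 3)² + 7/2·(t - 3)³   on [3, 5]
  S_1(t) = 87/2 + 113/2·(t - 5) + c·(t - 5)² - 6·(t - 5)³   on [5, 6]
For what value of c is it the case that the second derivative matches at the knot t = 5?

24

S_0''(t) = 6 + 21·(t - 3), so S_0''(5) = 48. On the right, S_1''(5) = 2c, so c = 24.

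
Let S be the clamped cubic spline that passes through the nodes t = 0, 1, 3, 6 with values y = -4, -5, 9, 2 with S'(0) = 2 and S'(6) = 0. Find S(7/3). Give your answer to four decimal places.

With M_i denoting the second derivative at x_i, h_i = 1, 2, 3, and Δ_i = (y_(i+1) − y_i)/h_i = -1, 7, -7/3:
  1·M_0 + 6·M_1 + 2·M_2 = 6(Δ_1 - Δ_0) = 48
  2·M_1 + 10·M_2 + 3·M_3 = 6(Δ_2 - Δ_1) = -56
Clamped end conditions give two more equations: 2h_0·M_0 + h_0·M_1 = 6(Δ_0 - S'(0)) = -18 and h_2·M_2 + 2h_2·M_3 = 6(S'(6) - Δ_2) = 14.
Hence M_0 = -920/57, M_1 = 814/57, M_2 = -614/57, M_3 = 440/57.
On [1, 3], S(t) = -5 + 61/57·(t - 1) + 407/57·(t - 1)² - 119/57·(t - 1)³.
With (t - 1) = 4/3: S(7/3) = 6421/1539.

4.1722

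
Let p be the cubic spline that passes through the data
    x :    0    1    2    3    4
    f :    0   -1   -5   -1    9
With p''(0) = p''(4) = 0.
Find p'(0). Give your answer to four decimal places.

0.2679

With M_i denoting the second derivative at x_i, h_i = 1, 1, 1, 1, and Δ_i = (y_(i+1) − y_i)/h_i = -1, -4, 4, 10:
  1·M_0 + 4·M_1 + 1·M_2 = 6(Δ_1 - Δ_0) = -18
  1·M_1 + 4·M_2 + 1·M_3 = 6(Δ_2 - Δ_1) = 48
  1·M_2 + 4·M_3 + 1·M_4 = 6(Δ_3 - Δ_2) = 36
Natural end conditions: M_0 = M_4 = 0.
Hence M_0 = 0, M_1 = -213/28, M_2 = 87/7, M_3 = 165/28, M_4 = 0.
On [0, 1], p'(x) = b_0 + 2c_0·x + 3d_0·x² with b_0 = Δ_0 - h_0(2M_0 + M_1)/6 = 15/56, c_0 = M_0/2 = 0, d_0 = (M_1 - M_0)/(6h_0) = -71/56. So p'(0) = 15/56.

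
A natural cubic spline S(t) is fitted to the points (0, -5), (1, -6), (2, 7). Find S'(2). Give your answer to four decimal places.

Write M_i for S''(x_i). With h_i = 1, 1 and divided differences Δ_i = -1, 13, the continuity of S' gives the tridiagonal system
  1·M_0 + 4·M_1 + 1·M_2 = 6(Δ_1 - Δ_0) = 84
Natural end conditions: M_0 = M_2 = 0.
Forward elimination and back-substitution give M_0 = 0, M_1 = 21, M_2 = 0.
On [1, 2], S'(t) = b_1 + 2c_1·(t - 1) + 3d_1·(t - 1)² with b_1 = Δ_1 - h_1(2M_1 + M_2)/6 = 6, c_1 = M_1/2 = 21/2, d_1 = (M_2 - M_1)/(6h_1) = -7/2. So S'(2) = 33/2.

16.5000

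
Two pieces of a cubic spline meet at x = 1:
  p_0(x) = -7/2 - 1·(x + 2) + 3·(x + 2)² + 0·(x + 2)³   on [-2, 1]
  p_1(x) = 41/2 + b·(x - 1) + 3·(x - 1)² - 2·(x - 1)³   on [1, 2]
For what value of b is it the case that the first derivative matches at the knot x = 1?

p_0'(x) = -1 + 6·(x + 2) + 0·(x + 2)², so p_0'(1) = 17. On the right, p_1'(1) = b, so b = 17.

17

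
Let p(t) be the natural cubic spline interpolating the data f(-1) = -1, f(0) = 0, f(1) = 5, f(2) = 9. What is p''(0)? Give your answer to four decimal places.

6.8000

With m_i denoting the second derivative at x_i, h_i = 1, 1, 1, and Δ_i = (y_(i+1) − y_i)/h_i = 1, 5, 4:
  1·m_0 + 4·m_1 + 1·m_2 = 6(Δ_1 - Δ_0) = 24
  1·m_1 + 4·m_2 + 1·m_3 = 6(Δ_2 - Δ_1) = -6
Natural end conditions: m_0 = m_3 = 0.
Solving: m_0 = 0, m_1 = 34/5, m_2 = -16/5, m_3 = 0.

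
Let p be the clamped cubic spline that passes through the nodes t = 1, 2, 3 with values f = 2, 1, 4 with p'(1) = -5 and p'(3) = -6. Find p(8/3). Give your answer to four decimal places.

4.4259

Let m_i = p''(x_i). Step sizes h_i = 1, 1; slopes of the chords Δ_i = (y_(i+1) - y_i)/h_i = -1, 3.
  1·m_0 + 4·m_1 + 1·m_2 = 6(Δ_1 - Δ_0) = 24
Clamped end conditions give two more equations: 2h_0·m_0 + h_0·m_1 = 6(Δ_0 - p'(1)) = 24 and h_1·m_1 + 2h_1·m_2 = 6(p'(3) - Δ_1) = -54.
Solving: m_0 = 11/2, m_1 = 13, m_2 = -67/2.
On [2, 3], p(t) = 1 + 17/4·(t - 2) + 13/2·(t - 2)² - 31/4·(t - 2)³.
With (t - 2) = 2/3: p(8/3) = 239/54.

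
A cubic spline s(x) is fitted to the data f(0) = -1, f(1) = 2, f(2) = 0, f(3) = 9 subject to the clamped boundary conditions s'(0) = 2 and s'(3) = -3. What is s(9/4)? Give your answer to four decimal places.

2.4375

Put σ_i = s'' at the i-th knot. Here h = (1, 1, 1) and Δ = (3, -2, 9), so the interior equations h_(i-1)·σ_(i-1) + 2(h_(i-1)+h_i)·σ_i + h_i·σ_(i+1) = 6(Δ_i − Δ_(i-1)) read
  1·σ_0 + 4·σ_1 + 1·σ_2 = 6(Δ_1 - Δ_0) = -30
  1·σ_1 + 4·σ_2 + 1·σ_3 = 6(Δ_2 - Δ_1) = 66
Clamped end conditions give two more equations: 2h_0·σ_0 + h_0·σ_1 = 6(Δ_0 - s'(0)) = 6 and h_2·σ_2 + 2h_2·σ_3 = 6(s'(3) - Δ_2) = -72.
Solving: σ_0 = 38/3, σ_1 = -58/3, σ_2 = 104/3, σ_3 = -160/3.
On [2, 3], s(x) = 0 + 19/3·(x - 2) + 52/3·(x - 2)² - 44/3·(x - 2)³.
With (x - 2) = 1/4: s(9/4) = 39/16.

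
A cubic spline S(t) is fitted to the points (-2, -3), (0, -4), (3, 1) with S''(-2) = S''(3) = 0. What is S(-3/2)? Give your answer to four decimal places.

Let m_i = S''(x_i). Step sizes h_i = 2, 3; slopes of the chords Δ_i = (y_(i+1) - y_i)/h_i = -1/2, 5/3.
  2·m_0 + 10·m_1 + 3·m_2 = 6(Δ_1 - Δ_0) = 13
Natural end conditions: m_0 = m_2 = 0.
Solving: m_0 = 0, m_1 = 13/10, m_2 = 0.
On [-2, 0], S(t) = -3 - 14/15·(t + 2) + 0·(t + 2)² + 13/120·(t + 2)³.
With (t + 2) = 1/2: S(-3/2) = -221/64.

-3.4531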